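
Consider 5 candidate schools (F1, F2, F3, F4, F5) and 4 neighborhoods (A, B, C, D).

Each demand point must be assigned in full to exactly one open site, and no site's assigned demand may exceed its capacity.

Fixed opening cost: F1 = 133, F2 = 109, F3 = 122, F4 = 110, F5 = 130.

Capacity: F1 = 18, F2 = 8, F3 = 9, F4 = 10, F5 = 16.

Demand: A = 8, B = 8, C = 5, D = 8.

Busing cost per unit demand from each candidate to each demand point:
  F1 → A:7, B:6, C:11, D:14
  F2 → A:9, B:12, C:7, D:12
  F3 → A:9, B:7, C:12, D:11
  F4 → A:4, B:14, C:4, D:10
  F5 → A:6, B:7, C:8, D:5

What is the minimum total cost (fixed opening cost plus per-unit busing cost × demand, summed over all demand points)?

Open {F1, F5}; cheapest assignment that respects the capacities:
  F1 (cap 18, load 16): A, B — cost 8×7 + 8×6 = 104
  F5 (cap 16, load 13): C, D — cost 5×8 + 8×5 = 80
  Shipping 184, fixed 263 → total 447.
  Any other capacity-feasible assignment to {F1, F5} ships for at least 184.
Compare {F2, F4, F5}: its best feasible assignment gives total 512.
Compare {F3, F4, F5}: its best feasible assignment gives total 526.
Every other set of open sites that can feasibly serve all demand totals ≥ 512 even under its best assignment. Minimum: 447.

447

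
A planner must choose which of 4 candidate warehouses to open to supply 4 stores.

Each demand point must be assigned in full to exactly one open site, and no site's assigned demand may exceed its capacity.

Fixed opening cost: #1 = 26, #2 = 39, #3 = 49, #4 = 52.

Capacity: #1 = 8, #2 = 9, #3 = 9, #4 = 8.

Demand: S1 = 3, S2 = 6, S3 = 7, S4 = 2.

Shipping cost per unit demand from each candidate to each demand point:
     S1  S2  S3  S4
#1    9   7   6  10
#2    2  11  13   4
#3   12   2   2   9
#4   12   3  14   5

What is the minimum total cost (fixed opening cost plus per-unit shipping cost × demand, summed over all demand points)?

Open {#1, #2, #3}; cheapest assignment that respects the capacities:
  #1 (cap 8, load 7): S3 — cost 7×6 = 42
  #2 (cap 9, load 5): S1, S4 — cost 3×2 + 2×4 = 14
  #3 (cap 9, load 6): S2 — cost 6×2 = 12
  Shipping 68, fixed 114 → total 182.
  Any other capacity-feasible assignment to {#1, #2, #3} ships for at least 68.
Compare {#2, #3, #4}: its best feasible assignment gives total 186.
Compare {#1, #2, #4}: its best feasible assignment gives total 191.
Every other set of open sites that can feasibly serve all demand totals ≥ 186 even under its best assignment. Minimum: 182.

182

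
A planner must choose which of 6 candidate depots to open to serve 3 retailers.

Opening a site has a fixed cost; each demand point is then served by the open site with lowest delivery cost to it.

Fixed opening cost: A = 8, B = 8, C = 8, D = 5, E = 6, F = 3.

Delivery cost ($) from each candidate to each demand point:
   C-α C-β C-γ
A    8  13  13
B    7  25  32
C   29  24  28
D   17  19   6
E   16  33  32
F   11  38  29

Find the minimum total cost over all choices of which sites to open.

Open {A, D}: assign each demand point to its cheapest open site.
  C-α→A 8, C-β→A 13, C-γ→D 6
  delivery cost 27, fixed 13 → total 40.
Compare {A}: delivery cost 34 + fixed 8 = 42.
Compare {A, D, F}: delivery cost 27 + fixed 16 = 43.
Compare {D, F}: delivery cost 36 + fixed 8 = 44.
All other subsets cost ≥ 42. Minimum total cost: 40.

40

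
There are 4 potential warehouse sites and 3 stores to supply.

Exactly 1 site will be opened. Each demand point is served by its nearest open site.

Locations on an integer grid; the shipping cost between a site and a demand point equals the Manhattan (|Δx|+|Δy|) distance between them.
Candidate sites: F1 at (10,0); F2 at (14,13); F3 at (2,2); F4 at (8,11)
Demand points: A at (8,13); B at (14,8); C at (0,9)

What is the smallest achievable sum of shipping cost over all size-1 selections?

Open {F4}.
  A→F4 2, B→F4 9, C→F4 10  ⇒ total 21.
Compare {F2}: total 29.
Compare {F3}: total 44.
No size-1 selection does better; minimum is 21.

21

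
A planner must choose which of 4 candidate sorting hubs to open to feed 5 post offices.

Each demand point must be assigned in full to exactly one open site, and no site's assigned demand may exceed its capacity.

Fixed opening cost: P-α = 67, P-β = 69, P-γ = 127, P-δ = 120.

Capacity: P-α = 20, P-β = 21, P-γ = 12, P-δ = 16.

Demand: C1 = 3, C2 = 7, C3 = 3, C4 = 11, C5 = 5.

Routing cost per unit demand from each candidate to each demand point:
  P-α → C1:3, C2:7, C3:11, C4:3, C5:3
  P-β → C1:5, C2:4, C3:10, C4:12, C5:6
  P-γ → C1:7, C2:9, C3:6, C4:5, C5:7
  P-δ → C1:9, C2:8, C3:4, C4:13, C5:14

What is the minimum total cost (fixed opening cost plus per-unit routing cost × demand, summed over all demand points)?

Open {P-α, P-β}; cheapest assignment that respects the capacities:
  P-α (cap 20, load 19): C1, C4, C5 — cost 3×3 + 11×3 + 5×3 = 57
  P-β (cap 21, load 10): C2, C3 — cost 7×4 + 3×10 = 58
  Shipping 115, fixed 136 → total 251.
  Any other capacity-feasible assignment to {P-α, P-β} ships for at least 115.
Compare {P-α, P-δ}: its best feasible assignment gives total 312.
Compare {P-α, P-γ}: its best feasible assignment gives total 332.
Every other set of open sites that can feasibly serve all demand totals ≥ 312 even under its best assignment. Minimum: 251.

251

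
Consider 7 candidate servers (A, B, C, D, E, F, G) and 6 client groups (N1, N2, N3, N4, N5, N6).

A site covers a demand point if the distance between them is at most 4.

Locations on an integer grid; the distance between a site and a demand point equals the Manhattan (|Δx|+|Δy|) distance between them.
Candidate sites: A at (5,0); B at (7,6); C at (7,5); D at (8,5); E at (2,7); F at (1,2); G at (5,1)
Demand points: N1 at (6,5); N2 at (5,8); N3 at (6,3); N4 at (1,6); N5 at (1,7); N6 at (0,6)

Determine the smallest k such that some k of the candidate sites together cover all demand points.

2

Coverage sets (demand points within 4 of each site):
  A: {N3}
  B: {N1, N2, N3}
  C: {N1, N3}
  D: {N1, N3}
  E: {N2, N4, N5, N6}
  F: {N4}
  G: {N3}
No single site covers all 6 demand points.
But {B, E} covers everything, so the minimum is 2.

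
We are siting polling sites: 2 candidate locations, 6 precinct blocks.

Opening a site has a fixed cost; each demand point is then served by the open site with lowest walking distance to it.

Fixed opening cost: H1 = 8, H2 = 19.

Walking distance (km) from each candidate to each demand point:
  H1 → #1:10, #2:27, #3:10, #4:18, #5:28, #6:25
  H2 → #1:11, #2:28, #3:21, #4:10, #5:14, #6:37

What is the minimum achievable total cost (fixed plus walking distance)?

123

Open {H1, H2}: assign each demand point to its cheapest open site.
  #1→H1 10, #2→H1 27, #3→H1 10, #4→H2 10, #5→H2 14, #6→H1 25
  walking distance 96, fixed 27 → total 123.
Compare {H1}: walking distance 118 + fixed 8 = 126.
Compare {H2}: walking distance 121 + fixed 19 = 140.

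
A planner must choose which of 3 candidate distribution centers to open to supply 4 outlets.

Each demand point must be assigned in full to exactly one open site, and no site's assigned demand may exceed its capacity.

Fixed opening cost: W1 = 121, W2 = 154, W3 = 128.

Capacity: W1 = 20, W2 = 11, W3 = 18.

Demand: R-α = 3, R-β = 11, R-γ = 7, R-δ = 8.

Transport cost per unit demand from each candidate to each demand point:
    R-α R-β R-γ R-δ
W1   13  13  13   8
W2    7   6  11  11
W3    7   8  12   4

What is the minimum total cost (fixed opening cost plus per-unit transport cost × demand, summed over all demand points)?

Open {W2, W3}; cheapest assignment that respects the capacities:
  W2 (cap 11, load 11): R-β — cost 11×6 = 66
  W3 (cap 18, load 18): R-α, R-γ, R-δ — cost 3×7 + 7×12 + 8×4 = 137
  Shipping 203, fixed 282 → total 485.
  Any other capacity-feasible assignment to {W2, W3} ships for at least 203.
Compare {W1, W3}: its best feasible assignment gives total 513.
Compare {W1, W2}: its best feasible assignment gives total 535.
Every other set of open sites that can feasibly serve all demand totals ≥ 513 even under its best assignment. Minimum: 485.

485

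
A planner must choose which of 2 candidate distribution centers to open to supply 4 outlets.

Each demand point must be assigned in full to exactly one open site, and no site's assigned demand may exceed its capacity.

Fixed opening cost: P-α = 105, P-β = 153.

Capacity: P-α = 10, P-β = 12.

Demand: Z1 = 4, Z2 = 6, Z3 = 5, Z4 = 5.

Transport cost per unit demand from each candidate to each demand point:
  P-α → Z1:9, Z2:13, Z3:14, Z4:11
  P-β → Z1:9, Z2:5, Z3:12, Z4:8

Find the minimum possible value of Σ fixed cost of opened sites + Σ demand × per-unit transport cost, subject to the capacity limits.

434

Open {P-α, P-β}; cheapest assignment that respects the capacities:
  P-α (cap 10, load 9): Z1, Z3 — cost 4×9 + 5×14 = 106
  P-β (cap 12, load 11): Z2, Z4 — cost 6×5 + 5×8 = 70
  Shipping 176, fixed 258 → total 434.
  Any other capacity-feasible assignment to {P-α, P-β} ships for at least 176.
Total demand is 20 and no other set of sites has combined capacity ≥ 20, so {P-α, P-β} is the only feasible choice of open sites. Minimum: 434.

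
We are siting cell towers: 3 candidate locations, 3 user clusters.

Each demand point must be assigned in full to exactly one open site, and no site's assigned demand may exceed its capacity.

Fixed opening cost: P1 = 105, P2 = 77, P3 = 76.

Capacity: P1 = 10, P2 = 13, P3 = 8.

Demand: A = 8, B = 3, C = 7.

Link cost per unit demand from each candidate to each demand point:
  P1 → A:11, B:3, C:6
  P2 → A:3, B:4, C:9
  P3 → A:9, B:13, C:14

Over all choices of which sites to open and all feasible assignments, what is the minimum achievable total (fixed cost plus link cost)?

Open {P1, P2}; cheapest assignment that respects the capacities:
  P1 (cap 10, load 10): B, C — cost 3×3 + 7×6 = 51
  P2 (cap 13, load 8): A — cost 8×3 = 24
  Shipping 75, fixed 182 → total 257.
  Any other capacity-feasible assignment to {P1, P2} ships for at least 75.
Compare {P2, P3}: its best feasible assignment gives total 287.
Compare {P1, P3}: its best feasible assignment gives total 304.
Every other set of open sites that can feasibly serve all demand totals ≥ 287 even under its best assignment. Minimum: 257.

257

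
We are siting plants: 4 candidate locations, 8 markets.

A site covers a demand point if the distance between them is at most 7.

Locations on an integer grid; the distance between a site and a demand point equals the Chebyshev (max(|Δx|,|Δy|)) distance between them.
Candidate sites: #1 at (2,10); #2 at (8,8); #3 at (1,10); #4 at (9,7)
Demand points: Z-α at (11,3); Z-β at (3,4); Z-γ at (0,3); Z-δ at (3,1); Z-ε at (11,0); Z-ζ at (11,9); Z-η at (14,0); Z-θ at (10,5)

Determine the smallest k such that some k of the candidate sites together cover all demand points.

2

Coverage sets (demand points within 7 of each site):
  #1: {Z-β, Z-γ}
  #2: {Z-α, Z-β, Z-δ, Z-ζ, Z-θ}
  #3: {Z-β, Z-γ}
  #4: {Z-α, Z-β, Z-δ, Z-ε, Z-ζ, Z-η, Z-θ}
No single site covers all 8 demand points.
But {#1, #4} covers everything, so the minimum is 2.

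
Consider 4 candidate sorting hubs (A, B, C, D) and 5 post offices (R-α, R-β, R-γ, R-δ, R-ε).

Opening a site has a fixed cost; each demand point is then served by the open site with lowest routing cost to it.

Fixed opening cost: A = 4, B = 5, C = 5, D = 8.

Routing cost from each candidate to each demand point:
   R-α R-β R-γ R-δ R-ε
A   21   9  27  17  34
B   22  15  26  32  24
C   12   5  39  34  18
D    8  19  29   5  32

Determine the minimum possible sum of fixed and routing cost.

Open {C, D}: assign each demand point to its cheapest open site.
  R-α→D 8, R-β→C 5, R-γ→D 29, R-δ→D 5, R-ε→C 18
  routing cost 65, fixed 13 → total 78.
Compare {A, C, D}: routing cost 63 + fixed 17 = 80.
Compare {B, C, D}: routing cost 62 + fixed 18 = 80.
Compare {A, B, C, D}: routing cost 62 + fixed 22 = 84.
All other subsets cost ≥ 80. Minimum total cost: 78.

78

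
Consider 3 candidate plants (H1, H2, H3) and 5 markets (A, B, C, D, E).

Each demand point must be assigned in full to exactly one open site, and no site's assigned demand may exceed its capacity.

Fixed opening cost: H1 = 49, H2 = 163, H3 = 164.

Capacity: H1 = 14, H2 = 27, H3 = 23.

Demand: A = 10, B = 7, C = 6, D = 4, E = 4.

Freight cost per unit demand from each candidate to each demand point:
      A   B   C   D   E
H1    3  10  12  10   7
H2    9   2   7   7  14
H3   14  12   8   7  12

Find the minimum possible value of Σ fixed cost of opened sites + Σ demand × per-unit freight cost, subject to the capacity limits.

Open {H1, H2}; cheapest assignment that respects the capacities:
  H1 (cap 14, load 14): A, E — cost 10×3 + 4×7 = 58
  H2 (cap 27, load 17): B, C, D — cost 7×2 + 6×7 + 4×7 = 84
  Shipping 142, fixed 212 → total 354.
  Any other capacity-feasible assignment to {H1, H2} ships for at least 142.
Compare {H1, H3}: its best feasible assignment gives total 431.
Compare {H1, H2, H3}: its best feasible assignment gives total 518.
Every other set of open sites that can feasibly serve all demand totals ≥ 431 even under its best assignment. Minimum: 354.

354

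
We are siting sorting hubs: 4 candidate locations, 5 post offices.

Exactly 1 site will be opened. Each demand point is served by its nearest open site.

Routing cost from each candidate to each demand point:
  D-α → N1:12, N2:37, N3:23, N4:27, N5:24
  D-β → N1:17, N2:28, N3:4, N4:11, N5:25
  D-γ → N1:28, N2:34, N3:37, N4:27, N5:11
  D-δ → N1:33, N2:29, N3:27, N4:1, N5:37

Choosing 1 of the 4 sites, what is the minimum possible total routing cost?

85

Open {D-β}.
  N1→D-β 17, N2→D-β 28, N3→D-β 4, N4→D-β 11, N5→D-β 25  ⇒ total 85.
Compare {D-α}: total 123.
Compare {D-δ}: total 127.
No size-1 selection does better; minimum is 85.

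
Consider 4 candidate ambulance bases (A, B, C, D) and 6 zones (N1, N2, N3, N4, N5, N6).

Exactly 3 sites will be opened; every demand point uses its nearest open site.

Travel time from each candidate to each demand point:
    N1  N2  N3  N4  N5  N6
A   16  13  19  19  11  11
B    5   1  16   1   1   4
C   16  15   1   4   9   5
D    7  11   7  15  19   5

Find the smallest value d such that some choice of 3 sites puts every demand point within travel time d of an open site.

5

Open {A, B, C}.
  Farthest demand point is N1 at travel time 5 (to B); all others are ≤ 5.
With {B, C, D} the worst case is 5.
With {A, B, D} the worst case is 7.
No size-3 selection achieves below 5.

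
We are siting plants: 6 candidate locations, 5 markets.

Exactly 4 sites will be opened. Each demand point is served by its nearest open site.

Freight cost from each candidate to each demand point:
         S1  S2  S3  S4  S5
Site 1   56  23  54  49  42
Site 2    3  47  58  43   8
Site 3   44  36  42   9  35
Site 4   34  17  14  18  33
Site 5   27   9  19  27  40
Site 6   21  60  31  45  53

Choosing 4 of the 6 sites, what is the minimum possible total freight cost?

43

Open {Site 2, Site 3, Site 4, Site 5}.
  S1→Site 2 3, S2→Site 5 9, S3→Site 4 14, S4→Site 3 9, S5→Site 2 8  ⇒ total 43.
Compare {Site 1, Site 2, Site 3, Site 5}: total 48.
Compare {Site 2, Site 3, Site 5, Site 6}: total 48.
No size-4 selection does better; minimum is 43.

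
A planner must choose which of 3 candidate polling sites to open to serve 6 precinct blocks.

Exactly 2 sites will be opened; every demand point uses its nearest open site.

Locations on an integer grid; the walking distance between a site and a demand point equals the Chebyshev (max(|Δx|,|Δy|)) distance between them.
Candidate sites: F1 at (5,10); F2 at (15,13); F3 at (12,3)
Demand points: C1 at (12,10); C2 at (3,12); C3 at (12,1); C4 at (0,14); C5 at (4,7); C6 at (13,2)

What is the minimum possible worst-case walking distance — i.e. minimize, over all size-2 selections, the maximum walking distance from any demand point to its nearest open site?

Open {F1, F3}.
  Farthest demand point is C1 at walking distance 7 (to F1); all others are ≤ 7.
With {F1, F2} the worst case is 9.
With {F2, F3} the worst case is 12.
No size-2 selection achieves below 7.

7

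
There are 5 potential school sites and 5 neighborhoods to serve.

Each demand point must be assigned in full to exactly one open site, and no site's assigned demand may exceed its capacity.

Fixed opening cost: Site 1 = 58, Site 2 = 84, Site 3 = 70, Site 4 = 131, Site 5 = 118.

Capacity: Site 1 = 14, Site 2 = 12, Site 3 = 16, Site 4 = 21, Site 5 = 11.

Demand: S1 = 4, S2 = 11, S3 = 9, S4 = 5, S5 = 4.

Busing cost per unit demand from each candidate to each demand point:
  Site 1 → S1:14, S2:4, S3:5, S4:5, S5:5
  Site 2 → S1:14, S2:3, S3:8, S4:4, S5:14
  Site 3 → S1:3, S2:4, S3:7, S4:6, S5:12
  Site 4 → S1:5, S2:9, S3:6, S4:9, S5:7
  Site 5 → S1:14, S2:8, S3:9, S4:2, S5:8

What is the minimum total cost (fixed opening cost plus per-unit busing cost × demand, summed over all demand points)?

Open {Site 1, Site 2, Site 3}; cheapest assignment that respects the capacities:
  Site 1 (cap 14, load 13): S3, S5 — cost 9×5 + 4×5 = 65
  Site 2 (cap 12, load 11): S2 — cost 11×3 = 33
  Site 3 (cap 16, load 9): S1, S4 — cost 4×3 + 5×6 = 42
  Shipping 140, fixed 212 → total 352.
  Any other capacity-feasible assignment to {Site 1, Site 2, Site 3} ships for at least 140.
Compare {Site 3, Site 4}: its best feasible assignment gives total 377.
Compare {Site 1, Site 3, Site 5}: its best feasible assignment gives total 377.
Every other set of open sites that can feasibly serve all demand totals ≥ 377 even under its best assignment. Minimum: 352.

352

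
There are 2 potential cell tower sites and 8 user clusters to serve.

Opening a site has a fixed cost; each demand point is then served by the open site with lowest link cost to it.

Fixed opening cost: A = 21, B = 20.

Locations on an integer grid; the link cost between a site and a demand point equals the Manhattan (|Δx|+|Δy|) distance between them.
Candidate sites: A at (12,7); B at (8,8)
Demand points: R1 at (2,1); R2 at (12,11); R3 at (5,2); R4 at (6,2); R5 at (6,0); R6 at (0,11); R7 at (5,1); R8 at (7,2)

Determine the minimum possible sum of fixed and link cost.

Open {B}: assign each demand point to its cheapest open site.
  R1→B 13, R2→B 7, R3→B 9, R4→B 8, R5→B 10, R6→B 11, R7→B 10, R8→B 7
  link cost 75, fixed 20 → total 95.
Compare {A, B}: link cost 72 + fixed 41 = 113.
Compare {A}: link cost 95 + fixed 21 = 116.

95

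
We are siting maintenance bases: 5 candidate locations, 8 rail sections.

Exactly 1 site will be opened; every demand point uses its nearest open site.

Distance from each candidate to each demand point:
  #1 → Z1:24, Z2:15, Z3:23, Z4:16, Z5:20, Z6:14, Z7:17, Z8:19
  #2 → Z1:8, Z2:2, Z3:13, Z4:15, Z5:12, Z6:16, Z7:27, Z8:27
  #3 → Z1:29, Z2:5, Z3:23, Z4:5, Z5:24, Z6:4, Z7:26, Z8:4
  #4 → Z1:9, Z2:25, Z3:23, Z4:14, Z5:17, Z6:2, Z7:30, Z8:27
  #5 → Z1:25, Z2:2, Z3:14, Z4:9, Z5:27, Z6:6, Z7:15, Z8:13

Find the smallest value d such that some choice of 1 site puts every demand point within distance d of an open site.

24

Open {#1}.
  Farthest demand point is Z1 at distance 24 (to #1); all others are ≤ 24.
With {#2} the worst case is 27.
With {#5} the worst case is 27.
No size-1 selection achieves below 24.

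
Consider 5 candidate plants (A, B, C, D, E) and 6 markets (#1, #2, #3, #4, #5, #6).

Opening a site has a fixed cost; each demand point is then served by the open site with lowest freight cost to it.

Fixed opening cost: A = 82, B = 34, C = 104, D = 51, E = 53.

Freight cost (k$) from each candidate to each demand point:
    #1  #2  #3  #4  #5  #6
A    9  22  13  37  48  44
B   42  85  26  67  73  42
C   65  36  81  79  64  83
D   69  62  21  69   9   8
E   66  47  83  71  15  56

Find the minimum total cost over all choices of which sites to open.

231

Open {A, D}: assign each demand point to its cheapest open site.
  #1→A 9, #2→A 22, #3→A 13, #4→A 37, #5→D 9, #6→D 8
  freight cost 98, fixed 133 → total 231.
Compare {A}: freight cost 173 + fixed 82 = 255.
Compare {A, B, D}: freight cost 98 + fixed 167 = 265.
Compare {A, E}: freight cost 140 + fixed 135 = 275.
All other subsets cost ≥ 255. Minimum total cost: 231.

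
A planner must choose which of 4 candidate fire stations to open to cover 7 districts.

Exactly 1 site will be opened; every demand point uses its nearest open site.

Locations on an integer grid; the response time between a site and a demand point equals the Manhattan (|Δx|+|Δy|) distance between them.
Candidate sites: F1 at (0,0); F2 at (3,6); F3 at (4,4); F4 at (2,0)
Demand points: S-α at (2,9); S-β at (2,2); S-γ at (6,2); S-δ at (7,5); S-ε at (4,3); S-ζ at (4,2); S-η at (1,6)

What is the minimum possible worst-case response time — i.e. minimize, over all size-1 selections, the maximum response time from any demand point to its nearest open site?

Open {F2}.
  Farthest demand point is S-γ at response time 7 (to F2); all others are ≤ 7.
With {F3} the worst case is 7.
With {F4} the worst case is 10.
No size-1 selection achieves below 7.

7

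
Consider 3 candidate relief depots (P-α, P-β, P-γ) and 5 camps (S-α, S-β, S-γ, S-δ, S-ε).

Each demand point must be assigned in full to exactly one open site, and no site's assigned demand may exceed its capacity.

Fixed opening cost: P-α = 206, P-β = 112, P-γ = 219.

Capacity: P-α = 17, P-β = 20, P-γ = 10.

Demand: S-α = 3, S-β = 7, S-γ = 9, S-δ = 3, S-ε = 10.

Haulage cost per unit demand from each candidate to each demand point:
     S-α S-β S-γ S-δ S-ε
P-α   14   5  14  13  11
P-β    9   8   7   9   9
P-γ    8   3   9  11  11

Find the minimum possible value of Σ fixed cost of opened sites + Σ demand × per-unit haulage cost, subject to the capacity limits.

Open {P-α, P-β}; cheapest assignment that respects the capacities:
  P-α (cap 17, load 17): S-β, S-ε — cost 7×5 + 10×11 = 145
  P-β (cap 20, load 15): S-α, S-γ, S-δ — cost 3×9 + 9×7 + 3×9 = 117
  Shipping 262, fixed 318 → total 580.
  Any other capacity-feasible assignment to {P-α, P-β} ships for at least 262.
Compare {P-α, P-β, P-γ}: its best feasible assignment gives total 774.
Every other set of open sites that can feasibly serve all demand totals ≥ 774 even under its best assignment. Minimum: 580.

580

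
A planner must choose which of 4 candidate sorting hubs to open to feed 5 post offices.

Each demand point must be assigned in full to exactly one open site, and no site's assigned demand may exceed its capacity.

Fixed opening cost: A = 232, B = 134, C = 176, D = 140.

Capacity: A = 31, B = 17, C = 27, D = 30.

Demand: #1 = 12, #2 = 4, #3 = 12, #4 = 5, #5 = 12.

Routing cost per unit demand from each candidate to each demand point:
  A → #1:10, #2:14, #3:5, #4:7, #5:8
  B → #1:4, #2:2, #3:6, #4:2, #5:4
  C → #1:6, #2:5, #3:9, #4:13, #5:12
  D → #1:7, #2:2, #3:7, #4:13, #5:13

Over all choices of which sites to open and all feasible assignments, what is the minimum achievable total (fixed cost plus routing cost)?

508

Open {B, D}; cheapest assignment that respects the capacities:
  B (cap 17, load 17): #4, #5 — cost 5×2 + 12×4 = 58
  D (cap 30, load 28): #1, #2, #3 — cost 12×7 + 4×2 + 12×7 = 176
  Shipping 234, fixed 274 → total 508.
  Any other capacity-feasible assignment to {B, D} ships for at least 234.
Compare {A, B}: its best feasible assignment gives total 613.
Compare {A, D}: its best feasible assignment gives total 655.
Every other set of open sites that can feasibly serve all demand totals ≥ 613 even under its best assignment. Minimum: 508.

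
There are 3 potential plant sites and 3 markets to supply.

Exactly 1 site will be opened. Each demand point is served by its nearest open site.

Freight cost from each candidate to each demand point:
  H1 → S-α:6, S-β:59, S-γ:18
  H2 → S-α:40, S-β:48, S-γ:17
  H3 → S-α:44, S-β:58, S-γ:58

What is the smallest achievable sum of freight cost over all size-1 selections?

Open {H1}.
  S-α→H1 6, S-β→H1 59, S-γ→H1 18  ⇒ total 83.
Compare {H2}: total 105.
Compare {H3}: total 160.

83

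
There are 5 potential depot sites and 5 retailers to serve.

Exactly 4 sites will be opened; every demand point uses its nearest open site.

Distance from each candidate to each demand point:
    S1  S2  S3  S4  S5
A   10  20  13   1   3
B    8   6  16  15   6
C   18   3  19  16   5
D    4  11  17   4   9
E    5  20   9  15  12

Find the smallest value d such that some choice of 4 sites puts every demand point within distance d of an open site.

9

Open {A, B, C, E}.
  Farthest demand point is S3 at distance 9 (to E); all others are ≤ 9.
With {A, B, D, E} the worst case is 9.
With {A, C, D, E} the worst case is 9.
No size-4 selection achieves below 9.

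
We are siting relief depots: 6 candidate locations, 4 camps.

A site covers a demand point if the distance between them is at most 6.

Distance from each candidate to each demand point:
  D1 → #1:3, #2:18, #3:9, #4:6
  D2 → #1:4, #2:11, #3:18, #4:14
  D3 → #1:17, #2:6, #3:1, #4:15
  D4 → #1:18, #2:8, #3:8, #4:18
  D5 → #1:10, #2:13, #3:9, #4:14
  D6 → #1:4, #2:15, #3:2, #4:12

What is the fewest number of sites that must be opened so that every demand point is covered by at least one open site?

2

Coverage sets (demand points within 6 of each site):
  D1: {#1, #4}
  D2: {#1}
  D3: {#2, #3}
  D4: {}
  D5: {}
  D6: {#1, #3}
No single site covers all 4 demand points.
But {D1, D3} covers everything, so the minimum is 2.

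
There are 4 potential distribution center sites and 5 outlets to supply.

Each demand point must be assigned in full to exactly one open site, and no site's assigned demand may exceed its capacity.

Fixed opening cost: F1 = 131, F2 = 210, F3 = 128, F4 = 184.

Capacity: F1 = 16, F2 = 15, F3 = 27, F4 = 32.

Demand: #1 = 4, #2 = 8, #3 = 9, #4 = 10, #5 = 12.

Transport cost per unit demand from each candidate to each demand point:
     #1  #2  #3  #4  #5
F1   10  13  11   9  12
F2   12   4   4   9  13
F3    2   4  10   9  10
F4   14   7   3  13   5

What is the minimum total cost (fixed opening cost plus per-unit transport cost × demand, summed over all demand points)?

529

Open {F3, F4}; cheapest assignment that respects the capacities:
  F3 (cap 27, load 22): #1, #2, #4 — cost 4×2 + 8×4 + 10×9 = 130
  F4 (cap 32, load 21): #3, #5 — cost 9×3 + 12×5 = 87
  Shipping 217, fixed 312 → total 529.
  Any other capacity-feasible assignment to {F3, F4} ships for at least 217.
Compare {F1, F4}: its best feasible assignment gives total 588.
Compare {F1, F3}: its best feasible assignment gives total 655.
Every other set of open sites that can feasibly serve all demand totals ≥ 588 even under its best assignment. Minimum: 529.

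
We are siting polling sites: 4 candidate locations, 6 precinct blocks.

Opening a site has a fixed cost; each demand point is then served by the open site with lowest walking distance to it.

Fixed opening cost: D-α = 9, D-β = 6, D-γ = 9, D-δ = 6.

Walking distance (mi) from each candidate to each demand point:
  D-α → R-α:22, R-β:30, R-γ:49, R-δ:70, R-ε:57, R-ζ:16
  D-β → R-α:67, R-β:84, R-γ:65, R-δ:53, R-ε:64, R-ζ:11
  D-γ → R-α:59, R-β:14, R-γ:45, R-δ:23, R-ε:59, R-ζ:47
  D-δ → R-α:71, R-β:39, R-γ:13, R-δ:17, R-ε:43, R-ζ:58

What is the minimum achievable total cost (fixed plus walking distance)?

149

Open {D-α, D-γ, D-δ}: assign each demand point to its cheapest open site.
  R-α→D-α 22, R-β→D-γ 14, R-γ→D-δ 13, R-δ→D-δ 17, R-ε→D-δ 43, R-ζ→D-α 16
  walking distance 125, fixed 24 → total 149.
Compare {D-α, D-β, D-γ, D-δ}: walking distance 120 + fixed 30 = 150.
Compare {D-α, D-δ}: walking distance 141 + fixed 15 = 156.
Compare {D-α, D-β, D-δ}: walking distance 136 + fixed 21 = 157.
All other subsets cost ≥ 150. Minimum total cost: 149.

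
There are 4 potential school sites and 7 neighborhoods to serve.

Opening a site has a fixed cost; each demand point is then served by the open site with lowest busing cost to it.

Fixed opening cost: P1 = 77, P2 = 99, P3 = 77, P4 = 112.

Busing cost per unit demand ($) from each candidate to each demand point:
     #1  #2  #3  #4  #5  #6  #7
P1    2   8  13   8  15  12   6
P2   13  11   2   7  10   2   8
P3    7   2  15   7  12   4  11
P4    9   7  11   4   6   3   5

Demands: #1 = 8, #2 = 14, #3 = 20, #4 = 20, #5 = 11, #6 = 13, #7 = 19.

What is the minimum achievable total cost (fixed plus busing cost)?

679

Open {P2, P3, P4}: assign each demand point to its cheapest open site.
  #1→P3 8×7=56, #2→P3 14×2=28, #3→P2 20×2=40, #4→P4 20×4=80, #5→P4 11×6=66, #6→P2 13×2=26, #7→P4 19×5=95
  busing cost 391, fixed 288 → total 679.
Compare {P2, P4}: busing cost 477 + fixed 211 = 688.
Compare {P1, P2, P4}: busing cost 421 + fixed 288 = 709.
Compare {P1, P2, P3, P4}: busing cost 351 + fixed 365 = 716.
All other subsets cost ≥ 688. Minimum total cost: 679.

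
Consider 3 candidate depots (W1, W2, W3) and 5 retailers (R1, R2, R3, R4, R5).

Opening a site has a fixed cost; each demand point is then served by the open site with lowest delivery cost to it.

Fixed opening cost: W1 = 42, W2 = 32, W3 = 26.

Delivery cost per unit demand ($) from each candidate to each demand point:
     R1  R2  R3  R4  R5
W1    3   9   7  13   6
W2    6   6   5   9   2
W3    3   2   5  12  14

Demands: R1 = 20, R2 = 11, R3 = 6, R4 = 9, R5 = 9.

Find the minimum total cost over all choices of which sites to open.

269

Open {W2, W3}: assign each demand point to its cheapest open site.
  R1→W3 20×3=60, R2→W3 11×2=22, R3→W2 6×5=30, R4→W2 9×9=81, R5→W2 9×2=18
  delivery cost 211, fixed 58 → total 269.
Compare {W1, W2, W3}: delivery cost 211 + fixed 100 = 311.
Compare {W1, W2}: delivery cost 255 + fixed 74 = 329.
Compare {W1, W3}: delivery cost 274 + fixed 68 = 342.
All other subsets cost ≥ 311. Minimum total cost: 269.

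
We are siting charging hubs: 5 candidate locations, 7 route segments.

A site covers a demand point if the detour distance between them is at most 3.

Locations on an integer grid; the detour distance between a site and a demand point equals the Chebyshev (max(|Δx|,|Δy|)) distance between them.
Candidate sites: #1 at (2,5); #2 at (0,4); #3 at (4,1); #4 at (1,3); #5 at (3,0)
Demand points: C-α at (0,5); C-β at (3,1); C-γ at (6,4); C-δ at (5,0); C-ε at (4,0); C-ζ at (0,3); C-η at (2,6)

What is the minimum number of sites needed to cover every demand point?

Coverage sets (demand points within 3 of each site):
  #1: {C-α, C-ζ, C-η}
  #2: {C-α, C-β, C-ζ, C-η}
  #3: {C-β, C-γ, C-δ, C-ε}
  #4: {C-α, C-β, C-ε, C-ζ, C-η}
  #5: {C-β, C-δ, C-ε, C-ζ}
No single site covers all 7 demand points.
But {#1, #3} covers everything, so the minimum is 2.

2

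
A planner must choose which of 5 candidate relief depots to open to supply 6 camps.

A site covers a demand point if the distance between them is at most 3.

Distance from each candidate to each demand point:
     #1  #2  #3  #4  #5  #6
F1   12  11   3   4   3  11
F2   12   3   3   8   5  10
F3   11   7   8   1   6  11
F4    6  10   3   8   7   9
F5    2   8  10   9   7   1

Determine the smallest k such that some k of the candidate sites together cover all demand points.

4

Coverage sets (demand points within 3 of each site):
  F1: {#3, #5}
  F2: {#2, #3}
  F3: {#4}
  F4: {#3}
  F5: {#1, #6}
No 3 sites suffice: every size-3 union leaves at least one demand point uncovered.
But {F1, F2, F3, F5} covers everything, so the minimum is 4.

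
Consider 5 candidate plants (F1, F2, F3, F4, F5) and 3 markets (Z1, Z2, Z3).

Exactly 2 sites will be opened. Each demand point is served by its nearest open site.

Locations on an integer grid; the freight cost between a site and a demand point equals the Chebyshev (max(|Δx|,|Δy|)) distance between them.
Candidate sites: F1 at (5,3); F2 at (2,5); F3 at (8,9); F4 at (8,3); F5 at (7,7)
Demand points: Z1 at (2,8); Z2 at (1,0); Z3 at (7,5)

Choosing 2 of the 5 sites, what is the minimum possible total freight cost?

9

Open {F1, F2}.
  Z1→F2 3, Z2→F1 4, Z3→F1 2  ⇒ total 9.
Compare {F2, F4}: total 10.
Compare {F2, F5}: total 10.
No size-2 selection does better; minimum is 9.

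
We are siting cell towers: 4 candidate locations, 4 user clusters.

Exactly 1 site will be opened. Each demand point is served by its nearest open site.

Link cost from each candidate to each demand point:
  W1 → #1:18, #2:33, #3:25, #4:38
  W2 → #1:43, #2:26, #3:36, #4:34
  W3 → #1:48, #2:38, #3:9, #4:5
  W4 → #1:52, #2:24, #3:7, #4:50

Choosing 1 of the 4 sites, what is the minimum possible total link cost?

100

Open {W3}.
  #1→W3 48, #2→W3 38, #3→W3 9, #4→W3 5  ⇒ total 100.
Compare {W1}: total 114.
Compare {W4}: total 133.
No size-1 selection does better; minimum is 100.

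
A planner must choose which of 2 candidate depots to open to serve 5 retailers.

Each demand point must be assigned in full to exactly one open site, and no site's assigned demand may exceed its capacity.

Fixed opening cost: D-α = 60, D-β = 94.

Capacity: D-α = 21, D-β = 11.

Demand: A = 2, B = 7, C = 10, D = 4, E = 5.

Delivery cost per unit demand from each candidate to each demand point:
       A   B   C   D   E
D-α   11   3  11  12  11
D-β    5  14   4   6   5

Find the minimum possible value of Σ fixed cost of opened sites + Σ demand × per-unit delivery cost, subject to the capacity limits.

340

Open {D-α, D-β}; cheapest assignment that respects the capacities:
  D-α (cap 21, load 18): A, B, D, E — cost 2×11 + 7×3 + 4×12 + 5×11 = 146
  D-β (cap 11, load 10): C — cost 10×4 = 40
  Shipping 186, fixed 154 → total 340.
  Any other capacity-feasible assignment to {D-α, D-β} ships for at least 186.
Total demand is 28 and no other set of sites has combined capacity ≥ 28, so {D-α, D-β} is the only feasible choice of open sites. Minimum: 340.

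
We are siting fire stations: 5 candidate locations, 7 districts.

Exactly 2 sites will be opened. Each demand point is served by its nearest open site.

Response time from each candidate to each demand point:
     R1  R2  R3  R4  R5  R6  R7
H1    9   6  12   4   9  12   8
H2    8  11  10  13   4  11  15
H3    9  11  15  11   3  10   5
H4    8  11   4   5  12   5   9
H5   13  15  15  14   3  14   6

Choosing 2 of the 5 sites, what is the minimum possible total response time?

41

Open {H3, H4}.
  R1→H4 8, R2→H3 11, R3→H4 4, R4→H4 5, R5→H3 3, R6→H4 5, R7→H3 5  ⇒ total 41.
Compare {H4, H5}: total 42.
Compare {H1, H4}: total 44.
No size-2 selection does better; minimum is 41.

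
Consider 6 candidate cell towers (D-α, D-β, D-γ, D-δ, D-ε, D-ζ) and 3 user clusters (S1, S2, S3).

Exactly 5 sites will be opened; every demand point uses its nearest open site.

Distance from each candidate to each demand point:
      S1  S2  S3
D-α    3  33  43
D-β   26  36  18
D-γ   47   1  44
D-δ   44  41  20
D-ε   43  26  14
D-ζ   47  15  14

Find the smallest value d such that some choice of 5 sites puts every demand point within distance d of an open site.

14

Open {D-α, D-β, D-γ, D-δ, D-ε}.
  Farthest demand point is S3 at distance 14 (to D-ε); all others are ≤ 14.
With {D-α, D-β, D-γ, D-δ, D-ζ} the worst case is 14.
With {D-α, D-β, D-γ, D-ε, D-ζ} the worst case is 14.
No size-5 selection achieves below 14.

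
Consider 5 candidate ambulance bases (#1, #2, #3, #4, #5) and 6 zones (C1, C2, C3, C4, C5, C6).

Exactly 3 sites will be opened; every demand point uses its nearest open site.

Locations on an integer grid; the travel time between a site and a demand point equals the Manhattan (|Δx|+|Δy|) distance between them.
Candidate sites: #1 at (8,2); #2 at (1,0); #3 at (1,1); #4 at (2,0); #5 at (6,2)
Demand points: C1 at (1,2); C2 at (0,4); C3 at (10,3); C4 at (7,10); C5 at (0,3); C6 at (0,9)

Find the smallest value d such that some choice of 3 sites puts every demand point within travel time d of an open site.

Open {#1, #2, #3}.
  Farthest demand point is C4 at travel time 9 (to #1); all others are ≤ 9.
With {#1, #3, #4} the worst case is 9.
With {#1, #3, #5} the worst case is 9.
No size-3 selection achieves below 9.

9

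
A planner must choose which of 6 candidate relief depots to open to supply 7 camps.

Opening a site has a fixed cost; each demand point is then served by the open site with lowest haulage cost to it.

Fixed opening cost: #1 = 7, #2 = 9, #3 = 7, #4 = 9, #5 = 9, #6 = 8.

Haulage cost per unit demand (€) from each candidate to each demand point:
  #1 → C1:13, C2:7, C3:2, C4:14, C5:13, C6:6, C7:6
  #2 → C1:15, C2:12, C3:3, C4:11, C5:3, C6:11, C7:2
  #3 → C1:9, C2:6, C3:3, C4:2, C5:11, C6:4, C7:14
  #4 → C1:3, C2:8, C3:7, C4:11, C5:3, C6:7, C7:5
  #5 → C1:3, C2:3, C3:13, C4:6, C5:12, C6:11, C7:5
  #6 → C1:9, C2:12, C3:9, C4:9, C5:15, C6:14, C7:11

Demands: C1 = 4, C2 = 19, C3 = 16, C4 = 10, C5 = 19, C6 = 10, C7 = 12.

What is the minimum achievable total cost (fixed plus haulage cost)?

274

Open {#1, #2, #3, #5}: assign each demand point to its cheapest open site.
  C1→#5 4×3=12, C2→#5 19×3=57, C3→#1 16×2=32, C4→#3 10×2=20, C5→#2 19×3=57, C6→#3 10×4=40, C7→#2 12×2=24
  haulage cost 242, fixed 32 → total 274.
Compare {#1, #2, #3, #5, #6}: haulage cost 242 + fixed 40 = 282.
Compare {#2, #3, #5}: haulage cost 258 + fixed 25 = 283.
Compare {#1, #2, #3, #4, #5}: haulage cost 242 + fixed 41 = 283.
All other subsets cost ≥ 282. Minimum total cost: 274.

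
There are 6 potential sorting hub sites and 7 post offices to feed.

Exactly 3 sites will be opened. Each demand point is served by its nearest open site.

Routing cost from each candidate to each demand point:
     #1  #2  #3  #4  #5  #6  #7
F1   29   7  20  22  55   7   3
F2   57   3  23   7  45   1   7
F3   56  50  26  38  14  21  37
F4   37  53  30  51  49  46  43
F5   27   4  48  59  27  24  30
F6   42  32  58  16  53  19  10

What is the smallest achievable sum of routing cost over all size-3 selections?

Open {F1, F2, F3}.
  #1→F1 29, #2→F2 3, #3→F1 20, #4→F2 7, #5→F3 14, #6→F2 1, #7→F1 3  ⇒ total 77.
Compare {F2, F3, F5}: total 82.
Compare {F1, F2, F5}: total 88.
No size-3 selection does better; minimum is 77.

77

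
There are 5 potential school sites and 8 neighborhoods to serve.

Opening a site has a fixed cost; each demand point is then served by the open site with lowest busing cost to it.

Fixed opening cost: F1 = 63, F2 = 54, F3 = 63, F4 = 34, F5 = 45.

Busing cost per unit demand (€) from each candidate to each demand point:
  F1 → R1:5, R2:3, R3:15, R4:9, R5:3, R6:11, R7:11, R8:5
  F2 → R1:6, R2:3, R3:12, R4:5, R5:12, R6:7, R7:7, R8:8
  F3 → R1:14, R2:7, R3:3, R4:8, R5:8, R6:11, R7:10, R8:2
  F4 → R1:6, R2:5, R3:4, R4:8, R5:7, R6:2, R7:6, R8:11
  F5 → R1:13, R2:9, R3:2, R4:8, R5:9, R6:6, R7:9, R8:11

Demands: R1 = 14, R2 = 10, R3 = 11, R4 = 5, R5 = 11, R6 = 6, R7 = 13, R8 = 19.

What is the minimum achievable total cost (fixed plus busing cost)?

494

Open {F1, F3, F4}: assign each demand point to its cheapest open site.
  R1→F1 14×5=70, R2→F1 10×3=30, R3→F3 11×3=33, R4→F3 5×8=40, R5→F1 11×3=33, R6→F4 6×2=12, R7→F4 13×6=78, R8→F3 19×2=38
  busing cost 334, fixed 160 → total 494.
Compare {F1, F4}: busing cost 402 + fixed 97 = 499.
Compare {F3, F4}: busing cost 412 + fixed 97 = 509.
Compare {F1, F4, F5}: busing cost 380 + fixed 142 = 522.
All other subsets cost ≥ 499. Minimum total cost: 494.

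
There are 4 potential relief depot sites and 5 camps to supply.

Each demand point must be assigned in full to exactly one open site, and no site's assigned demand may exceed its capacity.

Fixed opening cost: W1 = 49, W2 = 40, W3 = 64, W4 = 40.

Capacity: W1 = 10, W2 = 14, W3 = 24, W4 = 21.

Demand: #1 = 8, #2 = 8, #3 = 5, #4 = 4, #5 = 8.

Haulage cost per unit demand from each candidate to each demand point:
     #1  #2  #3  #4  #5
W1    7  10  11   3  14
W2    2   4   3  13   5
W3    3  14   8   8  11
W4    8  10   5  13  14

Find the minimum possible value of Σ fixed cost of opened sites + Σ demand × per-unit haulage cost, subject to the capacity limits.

Open {W2, W3}; cheapest assignment that respects the capacities:
  W2 (cap 14, load 13): #2, #3 — cost 8×4 + 5×3 = 47
  W3 (cap 24, load 20): #1, #4, #5 — cost 8×3 + 4×8 + 8×11 = 144
  Shipping 191, fixed 104 → total 295.
  Any other capacity-feasible assignment to {W2, W3} ships for at least 191.
Compare {W1, W2, W3}: its best feasible assignment gives total 324.
Compare {W2, W4}: its best feasible assignment gives total 331.
Every other set of open sites that can feasibly serve all demand totals ≥ 324 even under its best assignment. Minimum: 295.

295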